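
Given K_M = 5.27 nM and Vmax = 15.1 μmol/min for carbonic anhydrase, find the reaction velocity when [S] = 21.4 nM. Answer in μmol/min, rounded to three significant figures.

v = Vmax·[S]/(Km + [S]) = 15.1 × 21.4 / (5.27 + 21.4)
  = 323.1 / 26.67 = 12.1 μmol/min.

12.1 μmol/min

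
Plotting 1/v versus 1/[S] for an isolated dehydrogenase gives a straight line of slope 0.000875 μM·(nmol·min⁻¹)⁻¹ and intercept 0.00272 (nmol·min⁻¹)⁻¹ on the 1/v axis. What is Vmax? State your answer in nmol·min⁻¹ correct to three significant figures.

The y-intercept of a Lineweaver–Burk plot equals 1/Vmax, so Vmax = 1/0.00272 = 368 nmol·min⁻¹.

368 nmol·min⁻¹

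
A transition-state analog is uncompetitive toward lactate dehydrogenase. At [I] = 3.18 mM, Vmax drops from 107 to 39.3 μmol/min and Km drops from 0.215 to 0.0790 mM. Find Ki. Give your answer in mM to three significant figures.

Uncompetitive: Vmax,app = Vmax/α (and Km,app = Km/α) with α = 1 + [I]/Ki.
α = Vmax/Vmax,app = 107/39.3 = 2.723.
Ki = [I]/(α − 1) = 3.18/1.723 = 1.85 mM.

1.85 mM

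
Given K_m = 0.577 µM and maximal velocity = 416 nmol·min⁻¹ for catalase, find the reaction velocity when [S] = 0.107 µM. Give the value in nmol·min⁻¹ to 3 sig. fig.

65.1 nmol·min⁻¹

v = Vmax·[S]/(Km + [S]) = 416 × 0.107 / (0.577 + 0.107)
  = 44.51 / 0.6840 = 65.1 nmol·min⁻¹.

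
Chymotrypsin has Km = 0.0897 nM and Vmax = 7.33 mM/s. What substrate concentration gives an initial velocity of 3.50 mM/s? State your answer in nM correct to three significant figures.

0.0820 nM

The required fractional saturation is v/Vmax = 3.50/7.33 = 0.4775.
Then [S]/(Km+[S]) = 0.4775 ⇒ [S] = 0.0897 × 0.4775/(1 − 0.4775) = 0.0820 nM.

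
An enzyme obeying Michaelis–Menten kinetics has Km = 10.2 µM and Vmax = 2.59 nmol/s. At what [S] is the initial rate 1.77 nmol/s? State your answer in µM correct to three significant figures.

Rearranging v = Vmax[S]/(Km+[S]) gives [S] = Km·v/(Vmax − v).
[S] = 10.2 × 1.77 / (2.59 − 1.77) = 18.05/0.8200 = 22.0 µM.

22.0 µM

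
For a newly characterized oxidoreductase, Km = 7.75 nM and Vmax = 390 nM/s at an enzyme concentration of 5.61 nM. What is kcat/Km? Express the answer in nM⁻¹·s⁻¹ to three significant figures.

8.97 nM⁻¹·s⁻¹

kcat = Vmax/[E]total = 390/5.61 = 69.5 s⁻¹.
kcat/Km = 69.5/7.75 = 8.97 nM⁻¹·s⁻¹.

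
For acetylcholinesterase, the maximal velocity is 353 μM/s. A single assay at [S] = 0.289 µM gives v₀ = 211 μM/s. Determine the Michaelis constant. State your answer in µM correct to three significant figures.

0.194 µM

v/Vmax = 211/353 = 0.5977 = [S]/(Km+[S]).
So Km + [S] = [S]/0.5977 = 0.4835 µM, giving Km = 0.4835 − 0.289 = 0.194 µM.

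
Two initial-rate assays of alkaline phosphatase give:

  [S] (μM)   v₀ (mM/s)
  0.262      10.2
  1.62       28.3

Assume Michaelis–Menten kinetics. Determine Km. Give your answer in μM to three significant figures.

0.843 μM

In reciprocal form, 1/v = (Km/Vmax)·(1/[S]) + 1/Vmax. The two points give (1/[S], 1/v) = (3.817, 0.09804) and (0.6173, 0.03534).
Slope = (0.09804 − 0.03534)/(3.817 − 0.6173) = 0.01960; intercept = 0.09804 − 0.01960×3.817 = 0.02324.
Vmax = 1/intercept = 43.0 mM/s; Km = slope × Vmax = 0.01960 × 43.0 = 0.843 μM.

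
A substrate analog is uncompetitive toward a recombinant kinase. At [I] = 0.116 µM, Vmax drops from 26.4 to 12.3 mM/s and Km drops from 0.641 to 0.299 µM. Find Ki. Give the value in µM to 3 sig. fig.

Uncompetitive: Vmax,app = Vmax/α (and Km,app = Km/α) with α = 1 + [I]/Ki.
α = Vmax/Vmax,app = 26.4/12.3 = 2.146.
Since α = 1 + [I]/Ki, [I]/Ki = 2.146 − 1 = 1.146 and Ki = 0.116/1.146 = 0.101 µM.

0.101 µM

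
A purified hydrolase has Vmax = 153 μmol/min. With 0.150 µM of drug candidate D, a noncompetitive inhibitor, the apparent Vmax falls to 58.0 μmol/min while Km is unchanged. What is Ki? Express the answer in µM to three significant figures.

0.0916 µM

Noncompetitive: Vmax,app = Vmax/α with α = 1 + [I]/Ki.
α = Vmax/Vmax,app = 153/58.0 = 2.638.
Ki = [I]/(α − 1) = 0.150/1.638 = 0.0916 µM.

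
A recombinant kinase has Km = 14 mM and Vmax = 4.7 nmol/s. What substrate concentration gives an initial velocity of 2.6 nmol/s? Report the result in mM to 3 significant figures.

Rearranging v = Vmax[S]/(Km+[S]) gives [S] = Km·v/(Vmax − v).
[S] = 14 × 2.6 / (4.7 − 2.6) = 36.40/2.100 = 17.3 mM.

17.3 mM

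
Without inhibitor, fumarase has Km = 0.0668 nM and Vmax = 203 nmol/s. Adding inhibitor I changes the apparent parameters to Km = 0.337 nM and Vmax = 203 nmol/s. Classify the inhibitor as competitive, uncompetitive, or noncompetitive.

Km increases (0.0668 → 0.337 nM) while Vmax is unchanged — the hallmark of competitive inhibition.

competitive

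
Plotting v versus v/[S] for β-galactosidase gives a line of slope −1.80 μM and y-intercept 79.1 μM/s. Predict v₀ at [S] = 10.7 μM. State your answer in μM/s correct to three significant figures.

67.7 μM/s

In the Eadie–Hofstee form v = Vmax − Km·(v/[S]), the slope is −Km and the intercept is Vmax, so Km = 1.80 μM and Vmax = 79.1 μM/s.
v = 79.1 × 10.7/(1.80 + 10.7) = 67.7 μM/s.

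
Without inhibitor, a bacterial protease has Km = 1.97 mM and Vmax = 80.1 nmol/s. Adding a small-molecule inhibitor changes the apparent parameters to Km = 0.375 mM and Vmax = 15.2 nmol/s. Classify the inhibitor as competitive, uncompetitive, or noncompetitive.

Both Km and Vmax decrease by the same factor (~5.26-fold) — characteristic of uncompetitive inhibition.

uncompetitive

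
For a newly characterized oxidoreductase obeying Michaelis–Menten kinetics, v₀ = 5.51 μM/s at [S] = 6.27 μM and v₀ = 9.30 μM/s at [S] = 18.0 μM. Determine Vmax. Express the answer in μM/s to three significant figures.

In reciprocal form, 1/v = (Km/Vmax)·(1/[S]) + 1/Vmax. The two points give (1/[S], 1/v) = (0.1595, 0.1815) and (0.05556, 0.1075).
Slope = (0.1815 − 0.1075)/(0.1595 − 0.05556) = 0.7116; intercept = 0.1815 − 0.7116×0.1595 = 0.06799.
Vmax = 1/intercept = 14.7 μM/s; Km = slope × Vmax = 0.7116 × 14.7 = 10.5 μM.

14.7 μM/s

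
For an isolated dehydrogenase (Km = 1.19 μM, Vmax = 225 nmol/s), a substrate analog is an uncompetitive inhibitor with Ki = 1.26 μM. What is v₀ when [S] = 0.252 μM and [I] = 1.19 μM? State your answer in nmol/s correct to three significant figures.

With α = 1 + [I]/Ki = 1 + 1.19/1.26 = 1.944, the uncompetitive rate law is v = (Vmax/α)·[S] / (Km/α + [S]).
v = (225/1.944)×0.252 / (1.19/1.944 + 0.252) = 29.16/0.8640 = 33.8 nmol/s.

33.8 nmol/s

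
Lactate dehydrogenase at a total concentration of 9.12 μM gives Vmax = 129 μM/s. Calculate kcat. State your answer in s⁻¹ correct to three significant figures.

14.1 s⁻¹

kcat = Vmax/[E]total = 129 μM/s / 9.12 μM = 14.1 s⁻¹.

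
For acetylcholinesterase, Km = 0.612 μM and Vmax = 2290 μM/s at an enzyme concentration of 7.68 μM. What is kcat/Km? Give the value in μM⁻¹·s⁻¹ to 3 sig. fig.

487 μM⁻¹·s⁻¹

kcat = Vmax/[E]total = 2290/7.68 = 298 s⁻¹.
kcat/Km = 298/0.612 = 487 μM⁻¹·s⁻¹.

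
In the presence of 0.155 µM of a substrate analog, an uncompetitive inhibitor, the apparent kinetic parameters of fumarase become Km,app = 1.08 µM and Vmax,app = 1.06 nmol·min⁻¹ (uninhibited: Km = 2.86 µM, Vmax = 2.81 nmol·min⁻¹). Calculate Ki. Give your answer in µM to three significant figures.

0.0939 µM

Uncompetitive: Vmax,app = Vmax/α (and Km,app = Km/α) with α = 1 + [I]/Ki.
α = Vmax/Vmax,app = 2.81/1.06 = 2.651.
Ki = [I]/(α − 1) = 0.155/1.651 = 0.0939 µM.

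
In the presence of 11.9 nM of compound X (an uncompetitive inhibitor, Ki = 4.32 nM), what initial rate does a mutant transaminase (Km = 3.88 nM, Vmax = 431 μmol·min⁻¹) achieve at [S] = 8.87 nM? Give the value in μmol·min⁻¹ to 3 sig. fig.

103 μmol·min⁻¹

With α = 1 + [I]/Ki = 1 + 11.9/4.32 = 3.755, the uncompetitive rate law is v = (Vmax/α)·[S] / (Km/α + [S]).
v = (431/3.755)×8.87 / (3.88/3.755 + 8.87) = 1018/9.903 = 103 μmol·min⁻¹.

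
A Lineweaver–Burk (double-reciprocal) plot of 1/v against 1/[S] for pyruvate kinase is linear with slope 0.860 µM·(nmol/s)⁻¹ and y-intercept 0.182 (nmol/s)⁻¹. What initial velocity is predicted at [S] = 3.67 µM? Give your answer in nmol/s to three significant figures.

2.40 nmol/s

The y-intercept is 1/Vmax, so Vmax = 1/0.182 = 5.49 nmol/s.
The slope is Km/Vmax, so Km = 0.860 × 5.49 = 4.73 µM.
Then v = 5.49 × 3.67/(4.73 + 3.67) = 2.40 nmol/s.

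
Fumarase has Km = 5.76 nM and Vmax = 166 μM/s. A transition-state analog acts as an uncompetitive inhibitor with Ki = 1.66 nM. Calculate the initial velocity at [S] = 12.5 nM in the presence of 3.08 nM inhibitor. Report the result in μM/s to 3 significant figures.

With α = 1 + [I]/Ki = 1 + 3.08/1.66 = 2.855, the uncompetitive rate law is v = (Vmax/α)·[S] / (Km/α + [S]).
v = (166/2.855)×12.5 / (5.76/2.855 + 12.5) = 726.7/14.52 = 50.1 μM/s.

50.1 μM/s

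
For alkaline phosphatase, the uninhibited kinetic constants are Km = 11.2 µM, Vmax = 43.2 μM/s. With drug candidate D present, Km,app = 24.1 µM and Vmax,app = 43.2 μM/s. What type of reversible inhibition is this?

Km increases (11.2 → 24.1 µM) while Vmax is unchanged — the hallmark of competitive inhibition.

competitive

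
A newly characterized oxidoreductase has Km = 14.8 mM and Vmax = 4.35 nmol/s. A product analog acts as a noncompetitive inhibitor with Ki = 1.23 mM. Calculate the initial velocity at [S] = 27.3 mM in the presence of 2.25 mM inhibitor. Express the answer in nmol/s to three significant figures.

With α = 1 + [I]/Ki = 1 + 2.25/1.23 = 2.829, the noncompetitive rate law is v = (Vmax/α)·[S] / (Km + [S]).
v = (4.35/2.829)×27.3 / (14.8 + 27.3) = 41.97/42.10 = 0.997 nmol/s.

0.997 nmol/s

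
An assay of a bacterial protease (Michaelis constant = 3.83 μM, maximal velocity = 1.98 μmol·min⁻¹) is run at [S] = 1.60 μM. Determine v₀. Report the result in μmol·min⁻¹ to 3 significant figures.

[S]/(Km+[S]) = 1.60/5.430 = 0.2947, the fractional saturation.
v = 0.2947 × Vmax = 0.2947 × 1.98 = 0.583 μmol·min⁻¹.

0.583 μmol·min⁻¹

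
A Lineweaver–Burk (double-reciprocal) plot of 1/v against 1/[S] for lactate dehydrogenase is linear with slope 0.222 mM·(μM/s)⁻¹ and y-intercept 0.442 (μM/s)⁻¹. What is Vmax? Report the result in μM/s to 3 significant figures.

2.26 μM/s

The y-intercept of a Lineweaver–Burk plot equals 1/Vmax, so Vmax = 1/0.442 = 2.26 μM/s.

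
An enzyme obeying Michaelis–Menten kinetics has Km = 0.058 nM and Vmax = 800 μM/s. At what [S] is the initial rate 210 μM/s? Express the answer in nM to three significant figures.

Rearranging v = Vmax[S]/(Km+[S]) gives [S] = Km·v/(Vmax − v).
[S] = 0.058 × 210 / (800 − 210) = 12.18/590.0 = 0.0206 nM.

0.0206 nM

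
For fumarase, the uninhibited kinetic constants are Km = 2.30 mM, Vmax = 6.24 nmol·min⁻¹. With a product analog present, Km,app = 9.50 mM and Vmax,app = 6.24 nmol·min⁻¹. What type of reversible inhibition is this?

competitive

Km increases (2.30 → 9.50 mM) while Vmax is unchanged — the hallmark of competitive inhibition.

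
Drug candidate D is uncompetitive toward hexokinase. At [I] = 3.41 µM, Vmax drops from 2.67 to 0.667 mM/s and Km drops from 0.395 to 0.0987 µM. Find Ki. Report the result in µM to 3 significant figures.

1.14 µM

Uncompetitive: Vmax,app = Vmax/α (and Km,app = Km/α) with α = 1 + [I]/Ki.
α = Vmax/Vmax,app = 2.67/0.667 = 4.003.
Ki = [I]/(α − 1) = 3.41/3.003 = 1.14 µM.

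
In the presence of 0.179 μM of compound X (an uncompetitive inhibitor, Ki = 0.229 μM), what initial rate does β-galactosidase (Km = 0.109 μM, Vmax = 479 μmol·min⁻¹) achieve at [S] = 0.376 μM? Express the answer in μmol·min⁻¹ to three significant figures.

With α = 1 + [I]/Ki = 1 + 0.179/0.229 = 1.782, the uncompetitive rate law is v = (Vmax/α)·[S] / (Km/α + [S]).
v = (479/1.782)×0.376 / (0.109/1.782 + 0.376) = 101.1/0.4372 = 231 μmol·min⁻¹.

231 μmol·min⁻¹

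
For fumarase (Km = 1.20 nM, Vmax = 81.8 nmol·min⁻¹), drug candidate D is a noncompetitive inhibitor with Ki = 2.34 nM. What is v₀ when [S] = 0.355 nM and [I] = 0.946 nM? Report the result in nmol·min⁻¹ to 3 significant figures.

13.3 nmol·min⁻¹

α = 1 + [I]/Ki = 1 + 0.946/2.34 = 1.404.
For a noncompetitive inhibitor, Vmax is reduced to Vmax/α while Km is unchanged: Km,app = 1.20 nM, Vmax,app = 58.3 nmol·min⁻¹.
v = Vmax,app·[S]/(Km,app + [S]) = 58.3 × 0.355/(1.20 + 0.355) = 13.3 nmol·min⁻¹.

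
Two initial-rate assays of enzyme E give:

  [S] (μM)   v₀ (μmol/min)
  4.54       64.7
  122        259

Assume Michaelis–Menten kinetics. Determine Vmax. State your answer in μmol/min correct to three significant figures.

In reciprocal form, 1/v = (Km/Vmax)·(1/[S]) + 1/Vmax. The two points give (1/[S], 1/v) = (0.2203, 0.01546) and (0.008197, 0.003861).
Slope = (0.01546 − 0.003861)/(0.2203 − 0.008197) = 0.05468; intercept = 0.01546 − 0.05468×0.2203 = 0.003413.
Vmax = 1/intercept = 293 μmol/min; Km = slope × Vmax = 0.05468 × 293 = 16.0 μM.

293 μmol/min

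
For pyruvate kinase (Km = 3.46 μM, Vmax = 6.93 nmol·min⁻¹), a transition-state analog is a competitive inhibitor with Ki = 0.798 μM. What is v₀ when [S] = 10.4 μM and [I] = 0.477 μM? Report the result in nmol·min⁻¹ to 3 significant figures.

α = 1 + [I]/Ki = 1 + 0.477/0.798 = 1.598.
For a competitive inhibitor, Vmax is unchanged and the apparent Km becomes α·Km: Km,app = 5.53 μM, Vmax,app = 6.93 nmol·min⁻¹.
v = Vmax,app·[S]/(Km,app + [S]) = 6.93 × 10.4/(5.53 + 10.4) = 4.52 nmol·min⁻¹.

4.52 nmol·min⁻¹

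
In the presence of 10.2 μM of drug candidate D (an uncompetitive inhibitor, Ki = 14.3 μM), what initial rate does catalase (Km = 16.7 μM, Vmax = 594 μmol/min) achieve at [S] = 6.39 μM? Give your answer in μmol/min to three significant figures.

137 μmol/min

With α = 1 + [I]/Ki = 1 + 10.2/14.3 = 1.713, the uncompetitive rate law is v = (Vmax/α)·[S] / (Km/α + [S]).
v = (594/1.713)×6.39 / (16.7/1.713 + 6.39) = 2215/16.14 = 137 μmol/min.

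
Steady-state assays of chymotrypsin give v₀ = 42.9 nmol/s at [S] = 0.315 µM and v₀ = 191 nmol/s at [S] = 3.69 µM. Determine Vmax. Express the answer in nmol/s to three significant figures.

282 nmol/s

In reciprocal form, 1/v = (Km/Vmax)·(1/[S]) + 1/Vmax. The two points give (1/[S], 1/v) = (3.175, 0.02331) and (0.2710, 0.005236).
Slope = (0.02331 − 0.005236)/(3.175 − 0.2710) = 0.006225; intercept = 0.02331 − 0.006225×3.175 = 0.003549.
Vmax = 1/intercept = 282 nmol/s; Km = slope × Vmax = 0.006225 × 282 = 1.75 µM.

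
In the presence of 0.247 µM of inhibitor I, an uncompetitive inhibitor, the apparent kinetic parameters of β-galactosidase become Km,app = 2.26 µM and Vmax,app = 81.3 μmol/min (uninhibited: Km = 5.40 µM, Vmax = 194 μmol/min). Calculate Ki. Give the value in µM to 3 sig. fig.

Uncompetitive: Vmax,app = Vmax/α (and Km,app = Km/α) with α = 1 + [I]/Ki.
α = Vmax/Vmax,app = 194/81.3 = 2.386.
Since α = 1 + [I]/Ki, [I]/Ki = 2.386 − 1 = 1.386 and Ki = 0.247/1.386 = 0.178 µM.

0.178 µM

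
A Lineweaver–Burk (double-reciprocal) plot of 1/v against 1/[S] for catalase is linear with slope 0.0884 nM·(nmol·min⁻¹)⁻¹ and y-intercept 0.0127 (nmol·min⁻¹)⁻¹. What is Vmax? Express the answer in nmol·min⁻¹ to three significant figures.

The y-intercept of a Lineweaver–Burk plot equals 1/Vmax, so Vmax = 1/0.0127 = 78.7 nmol·min⁻¹.

78.7 nmol·min⁻¹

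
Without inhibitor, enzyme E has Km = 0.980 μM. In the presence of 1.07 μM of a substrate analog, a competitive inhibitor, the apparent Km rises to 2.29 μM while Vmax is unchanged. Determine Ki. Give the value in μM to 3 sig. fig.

Competitive: Km,app = α·Km with α = 1 + [I]/Ki.
α = Km,app/Km = 2.29/0.980 = 2.337.
Since α = 1 + [I]/Ki, [I]/Ki = 2.337 − 1 = 1.337 and Ki = 1.07/1.337 = 0.800 μM.

0.800 μM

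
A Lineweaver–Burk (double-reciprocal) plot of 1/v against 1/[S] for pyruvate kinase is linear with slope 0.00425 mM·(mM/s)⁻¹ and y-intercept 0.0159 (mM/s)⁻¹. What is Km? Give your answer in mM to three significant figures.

0.267 mM

y-intercept = 1/Vmax ⇒ Vmax = 62.9 mM/s; slope = Km/Vmax ⇒ Km = slope × Vmax.
Km = 0.00425 × 62.9 = 0.267 mM.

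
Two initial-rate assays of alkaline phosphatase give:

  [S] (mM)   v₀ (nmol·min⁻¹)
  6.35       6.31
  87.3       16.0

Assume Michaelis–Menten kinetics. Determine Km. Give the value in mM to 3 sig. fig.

12.0 mM

From v = Vmax[S]/(Km+[S]), each point gives Vmax = v(Km+[S])/[S].
Equating: 6.31(Km+6.35)/6.35 = 16.0(Km+87.3)/87.3.
0.9937·Km + 6.31 = 0.1833·Km + 16.0, so (0.9937 − 0.1833)·Km = 16.0 − 6.31.
Km = 9.690/0.8104 = 12.0 mM; then Vmax = 6.31(12.0+6.35)/6.35 = 18.2 nmol·min⁻¹.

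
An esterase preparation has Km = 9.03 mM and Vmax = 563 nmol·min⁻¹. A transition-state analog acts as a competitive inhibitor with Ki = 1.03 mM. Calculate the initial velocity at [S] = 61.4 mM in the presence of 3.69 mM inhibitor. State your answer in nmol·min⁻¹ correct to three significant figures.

α = 1 + [I]/Ki = 1 + 3.69/1.03 = 4.583.
For a competitive inhibitor, Vmax is unchanged and the apparent Km becomes α·Km: Km,app = 41.4 mM, Vmax,app = 563 nmol·min⁻¹.
v = Vmax,app·[S]/(Km,app + [S]) = 563 × 61.4/(41.4 + 61.4) = 336 nmol·min⁻¹.

336 nmol·min⁻¹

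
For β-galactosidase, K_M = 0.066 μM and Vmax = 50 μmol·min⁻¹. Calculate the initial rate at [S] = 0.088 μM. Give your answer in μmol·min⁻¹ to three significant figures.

28.6 μmol·min⁻¹

[S]/(Km+[S]) = 0.088/0.1540 = 0.5714, the fractional saturation.
v = 0.5714 × Vmax = 0.5714 × 50 = 28.6 μmol·min⁻¹.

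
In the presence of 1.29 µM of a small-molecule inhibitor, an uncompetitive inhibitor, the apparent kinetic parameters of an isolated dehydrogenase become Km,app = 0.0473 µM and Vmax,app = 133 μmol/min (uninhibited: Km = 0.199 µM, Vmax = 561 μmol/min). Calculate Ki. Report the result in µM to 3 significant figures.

0.401 µM

Uncompetitive: Vmax,app = Vmax/α (and Km,app = Km/α) with α = 1 + [I]/Ki.
α = Vmax/Vmax,app = 561/133 = 4.218.
Ki = [I]/(α − 1) = 1.29/3.218 = 0.401 µM.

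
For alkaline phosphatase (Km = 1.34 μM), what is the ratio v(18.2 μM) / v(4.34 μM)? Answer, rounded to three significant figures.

1.22

Since Vmax cancels, v₂/v₁ = [S]₂(Km+[S]₁) / [S]₁(Km+[S]₂).
= 18.2×(1.34+4.34) / (4.34×(1.34+18.2)) = 103.4/84.80 = 1.22.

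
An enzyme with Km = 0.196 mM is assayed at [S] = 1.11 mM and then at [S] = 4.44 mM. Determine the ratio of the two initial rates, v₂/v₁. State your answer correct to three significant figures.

1.13

Since Vmax cancels, v₂/v₁ = [S]₂(Km+[S]₁) / [S]₁(Km+[S]₂).
= 4.44×(0.196+1.11) / (1.11×(0.196+4.44)) = 5.799/5.146 = 1.13.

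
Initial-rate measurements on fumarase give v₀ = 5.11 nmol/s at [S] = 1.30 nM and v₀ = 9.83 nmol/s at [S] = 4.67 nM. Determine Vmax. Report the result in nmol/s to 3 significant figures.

15.3 nmol/s

From v = Vmax[S]/(Km+[S]), each point gives Vmax = v(Km+[S])/[S].
Equating: 5.11(Km+1.30)/1.30 = 9.83(Km+4.67)/4.67.
3.931·Km + 5.11 = 2.105·Km + 9.83, so (3.931 − 2.105)·Km = 9.83 − 5.11.
Km = 4.720/1.826 = 2.59 nM; then Vmax = 5.11(2.59+1.30)/1.30 = 15.3 nmol/s.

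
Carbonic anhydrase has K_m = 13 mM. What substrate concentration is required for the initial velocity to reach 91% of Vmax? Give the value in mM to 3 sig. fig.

v/Vmax = [S]/(Km+[S]) = 0.91, so [S] = Km·0.91/(1 − 0.91) = 13 × 10.11.
[S] = 131 mM.

131 mM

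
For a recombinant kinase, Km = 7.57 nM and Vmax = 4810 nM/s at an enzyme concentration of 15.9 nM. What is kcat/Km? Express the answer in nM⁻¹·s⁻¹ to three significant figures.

40.0 nM⁻¹·s⁻¹

kcat = Vmax/[E]total = 4810/15.9 = 303 s⁻¹.
kcat/Km = 303/7.57 = 40.0 nM⁻¹·s⁻¹.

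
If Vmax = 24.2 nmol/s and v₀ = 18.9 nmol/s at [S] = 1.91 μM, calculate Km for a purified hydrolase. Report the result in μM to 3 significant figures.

From v = Vmax[S]/(Km+[S]), Km = [S](Vmax − v)/v.
Km = 1.91 × (24.2 − 18.9) / 18.9 = 10.12/18.9 = 0.536 μM.

0.536 μM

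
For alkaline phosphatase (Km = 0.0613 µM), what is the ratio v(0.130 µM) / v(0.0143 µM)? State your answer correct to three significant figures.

Since Vmax cancels, v₂/v₁ = [S]₂(Km+[S]₁) / [S]₁(Km+[S]₂).
= 0.130×(0.0613+0.0143) / (0.0143×(0.0613+0.130)) = 0.009828/0.002736 = 3.59.

3.59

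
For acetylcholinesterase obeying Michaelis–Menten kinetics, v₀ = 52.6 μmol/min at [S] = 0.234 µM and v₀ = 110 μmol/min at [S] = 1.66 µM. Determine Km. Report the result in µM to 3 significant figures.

0.362 µM

From v = Vmax[S]/(Km+[S]), each point gives Vmax = v(Km+[S])/[S].
Equating: 52.6(Km+0.234)/0.234 = 110(Km+1.66)/1.66.
224.8·Km + 52.6 = 66.27·Km + 110, so (224.8 − 66.27)·Km = 110 − 52.6.
Km = 57.40/158.5 = 0.362 µM; then Vmax = 52.6(0.362+0.234)/0.234 = 134 μmol/min.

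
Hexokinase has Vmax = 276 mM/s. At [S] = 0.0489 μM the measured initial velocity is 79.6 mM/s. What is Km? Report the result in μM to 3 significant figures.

From v = Vmax[S]/(Km+[S]), Km = [S](Vmax − v)/v.
Km = 0.0489 × (276 − 79.6) / 79.6 = 9.604/79.6 = 0.121 μM.

0.121 μM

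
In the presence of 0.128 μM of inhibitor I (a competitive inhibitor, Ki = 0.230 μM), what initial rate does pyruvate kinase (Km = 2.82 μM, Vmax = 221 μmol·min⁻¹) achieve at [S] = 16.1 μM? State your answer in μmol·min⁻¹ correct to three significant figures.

With α = 1 + [I]/Ki = 1 + 0.128/0.230 = 1.557, the competitive rate law is v = Vmax[S] / (αKm + [S]).
v = 221×16.1 / (1.557×2.82 + 16.1) = 3558/20.49 = 174 μmol·min⁻¹.

174 μmol·min⁻¹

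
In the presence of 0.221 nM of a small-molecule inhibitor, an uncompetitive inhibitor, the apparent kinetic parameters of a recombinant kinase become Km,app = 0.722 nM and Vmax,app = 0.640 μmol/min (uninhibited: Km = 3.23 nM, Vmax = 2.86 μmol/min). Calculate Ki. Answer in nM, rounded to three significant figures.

Uncompetitive: Vmax,app = Vmax/α (and Km,app = Km/α) with α = 1 + [I]/Ki.
α = Vmax/Vmax,app = 2.86/0.640 = 4.469.
Ki = [I]/(α − 1) = 0.221/3.469 = 0.0637 nM.

0.0637 nM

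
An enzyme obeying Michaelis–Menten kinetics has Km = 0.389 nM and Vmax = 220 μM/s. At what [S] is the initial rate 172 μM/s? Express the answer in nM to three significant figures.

Rearranging v = Vmax[S]/(Km+[S]) gives [S] = Km·v/(Vmax − v).
[S] = 0.389 × 172 / (220 − 172) = 66.91/48.00 = 1.39 nM.

1.39 nM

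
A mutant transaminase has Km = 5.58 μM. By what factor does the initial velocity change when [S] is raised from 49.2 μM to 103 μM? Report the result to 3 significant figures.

The fractional saturations are [S]/(Km+[S]) = 49.2/54.78 = 0.8981 and 103/108.6 = 0.9486.
v₂/v₁ is just their ratio: 0.9486/0.8981 = 1.06.

1.06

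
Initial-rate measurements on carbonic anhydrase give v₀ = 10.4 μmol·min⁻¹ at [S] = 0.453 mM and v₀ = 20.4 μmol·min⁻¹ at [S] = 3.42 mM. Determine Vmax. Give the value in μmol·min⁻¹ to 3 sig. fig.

23.9 μmol·min⁻¹

In reciprocal form, 1/v = (Km/Vmax)·(1/[S]) + 1/Vmax. The two points give (1/[S], 1/v) = (2.208, 0.09615) and (0.2924, 0.04902).
Slope = (0.09615 − 0.04902)/(2.208 − 0.2924) = 0.02461; intercept = 0.09615 − 0.02461×2.208 = 0.04182.
Vmax = 1/intercept = 23.9 μmol·min⁻¹; Km = slope × Vmax = 0.02461 × 23.9 = 0.588 mM.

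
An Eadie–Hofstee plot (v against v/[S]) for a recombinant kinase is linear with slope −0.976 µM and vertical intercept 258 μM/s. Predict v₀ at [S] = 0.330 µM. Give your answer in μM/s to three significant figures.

In the Eadie–Hofstee form v = Vmax − Km·(v/[S]), the slope is −Km and the intercept is Vmax, so Km = 0.976 µM and Vmax = 258 μM/s.
v = 258 × 0.330/(0.976 + 0.330) = 65.2 μM/s.

65.2 μM/s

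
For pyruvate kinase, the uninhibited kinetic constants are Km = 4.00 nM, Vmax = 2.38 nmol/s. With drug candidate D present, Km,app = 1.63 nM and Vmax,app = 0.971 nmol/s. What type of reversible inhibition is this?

uncompetitive

Both Km and Vmax decrease by the same factor (~2.45-fold) — characteristic of uncompetitive inhibition.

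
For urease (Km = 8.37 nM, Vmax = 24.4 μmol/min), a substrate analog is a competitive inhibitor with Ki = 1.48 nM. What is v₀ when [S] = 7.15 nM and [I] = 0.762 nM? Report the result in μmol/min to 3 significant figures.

With α = 1 + [I]/Ki = 1 + 0.762/1.48 = 1.515, the competitive rate law is v = Vmax[S] / (αKm + [S]).
v = 24.4×7.15 / (1.515×8.37 + 7.15) = 174.5/19.83 = 8.80 μmol/min.

8.80 μmol/min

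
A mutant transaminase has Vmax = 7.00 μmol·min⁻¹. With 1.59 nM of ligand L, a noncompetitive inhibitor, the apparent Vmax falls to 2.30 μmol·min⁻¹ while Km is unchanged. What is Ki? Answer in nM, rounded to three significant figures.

0.778 nM

Noncompetitive: Vmax,app = Vmax/α with α = 1 + [I]/Ki.
α = Vmax/Vmax,app = 7.00/2.30 = 3.043.
Since α = 1 + [I]/Ki, [I]/Ki = 3.043 − 1 = 2.043 and Ki = 1.59/2.043 = 0.778 nM.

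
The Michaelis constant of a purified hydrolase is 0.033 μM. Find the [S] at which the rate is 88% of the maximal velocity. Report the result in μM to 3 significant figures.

v/Vmax = [S]/(Km+[S]) = 0.88, so [S] = Km·0.88/(1 − 0.88) = 0.033 × 7.333.
[S] = 0.242 μM.

0.242 μM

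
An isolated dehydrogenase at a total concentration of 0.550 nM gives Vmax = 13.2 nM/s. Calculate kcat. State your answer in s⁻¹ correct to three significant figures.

24.0 s⁻¹

kcat = Vmax/[E]total = 13.2 nM/s / 0.550 nM = 24.0 s⁻¹.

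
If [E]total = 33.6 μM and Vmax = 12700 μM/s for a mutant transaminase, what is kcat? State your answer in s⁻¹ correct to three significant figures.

378 s⁻¹

kcat = Vmax/[E]total = 12700 μM/s / 33.6 μM = 378 s⁻¹.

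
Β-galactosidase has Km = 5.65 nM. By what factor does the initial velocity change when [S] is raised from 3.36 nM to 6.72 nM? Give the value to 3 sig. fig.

Since Vmax cancels, v₂/v₁ = [S]₂(Km+[S]₁) / [S]₁(Km+[S]₂).
= 6.72×(5.65+3.36) / (3.36×(5.65+6.72)) = 60.55/41.56 = 1.46.

1.46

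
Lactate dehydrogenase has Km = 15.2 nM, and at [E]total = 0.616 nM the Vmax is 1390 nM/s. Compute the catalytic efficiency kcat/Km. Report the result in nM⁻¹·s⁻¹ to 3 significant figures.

148 nM⁻¹·s⁻¹

kcat = Vmax/[E]total = 1390/0.616 = 2260 s⁻¹.
kcat/Km = 2260/15.2 = 148 nM⁻¹·s⁻¹.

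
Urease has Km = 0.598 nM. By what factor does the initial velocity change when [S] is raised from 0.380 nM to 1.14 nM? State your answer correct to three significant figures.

1.69

Since Vmax cancels, v₂/v₁ = [S]₂(Km+[S]₁) / [S]₁(Km+[S]₂).
= 1.14×(0.598+0.380) / (0.380×(0.598+1.14)) = 1.115/0.6604 = 1.69.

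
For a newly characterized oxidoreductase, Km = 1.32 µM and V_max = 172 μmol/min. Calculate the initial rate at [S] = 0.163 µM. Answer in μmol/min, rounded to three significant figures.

18.9 μmol/min

v = Vmax·[S]/(Km + [S]) = 172 × 0.163 / (1.32 + 0.163)
  = 28.04 / 1.483 = 18.9 μmol/min.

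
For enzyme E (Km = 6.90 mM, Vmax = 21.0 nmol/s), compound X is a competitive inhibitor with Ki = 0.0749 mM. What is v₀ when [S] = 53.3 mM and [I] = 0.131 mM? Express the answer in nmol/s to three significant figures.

15.5 nmol/s

α = 1 + [I]/Ki = 1 + 0.131/0.0749 = 2.749.
For a competitive inhibitor, Vmax is unchanged and the apparent Km becomes α·Km: Km,app = 19.0 mM, Vmax,app = 21.0 nmol/s.
v = Vmax,app·[S]/(Km,app + [S]) = 21.0 × 53.3/(19.0 + 53.3) = 15.5 nmol/s.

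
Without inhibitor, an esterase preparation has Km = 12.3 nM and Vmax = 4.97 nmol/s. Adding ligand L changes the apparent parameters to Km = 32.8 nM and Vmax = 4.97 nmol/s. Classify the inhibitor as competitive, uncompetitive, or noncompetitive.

competitive

Km increases (12.3 → 32.8 nM) while Vmax is unchanged — the hallmark of competitive inhibition.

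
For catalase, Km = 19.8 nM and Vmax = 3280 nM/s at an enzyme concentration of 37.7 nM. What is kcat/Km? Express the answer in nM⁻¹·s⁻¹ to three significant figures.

kcat = Vmax/[E]total = 3280/37.7 = 87.0 s⁻¹.
kcat/Km = 87.0/19.8 = 4.39 nM⁻¹·s⁻¹.

4.39 nM⁻¹·s⁻¹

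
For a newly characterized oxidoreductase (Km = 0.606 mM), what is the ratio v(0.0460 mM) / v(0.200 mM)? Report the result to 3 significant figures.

0.284

The fractional saturations are [S]/(Km+[S]) = 0.200/0.8060 = 0.2481 and 0.0460/0.6520 = 0.07055.
v₂/v₁ is just their ratio: 0.07055/0.2481 = 0.284.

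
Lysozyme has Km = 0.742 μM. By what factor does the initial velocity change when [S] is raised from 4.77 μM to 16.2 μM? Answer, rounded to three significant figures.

1.10

The fractional saturations are [S]/(Km+[S]) = 4.77/5.512 = 0.8654 and 16.2/16.94 = 0.9562.
v₂/v₁ is just their ratio: 0.9562/0.8654 = 1.10.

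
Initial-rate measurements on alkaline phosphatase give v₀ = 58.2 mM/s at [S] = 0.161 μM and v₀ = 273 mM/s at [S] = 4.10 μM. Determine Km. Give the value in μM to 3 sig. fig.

0.728 μM

In reciprocal form, 1/v = (Km/Vmax)·(1/[S]) + 1/Vmax. The two points give (1/[S], 1/v) = (6.211, 0.01718) and (0.2439, 0.003663).
Slope = (0.01718 − 0.003663)/(6.211 − 0.2439) = 0.002266; intercept = 0.01718 − 0.002266×6.211 = 0.003110.
Vmax = 1/intercept = 321 mM/s; Km = slope × Vmax = 0.002266 × 321 = 0.728 μM.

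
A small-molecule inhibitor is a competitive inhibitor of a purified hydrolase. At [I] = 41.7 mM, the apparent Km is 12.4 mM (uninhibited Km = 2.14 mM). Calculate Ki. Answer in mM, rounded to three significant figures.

Competitive: Km,app = α·Km with α = 1 + [I]/Ki.
α = Km,app/Km = 12.4/2.14 = 5.794.
Since α = 1 + [I]/Ki, [I]/Ki = 5.794 − 1 = 4.794 and Ki = 41.7/4.794 = 8.70 mM.

8.70 mM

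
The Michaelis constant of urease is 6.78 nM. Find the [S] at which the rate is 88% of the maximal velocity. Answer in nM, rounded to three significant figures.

49.7 nM

v/Vmax = [S]/(Km+[S]) = 0.88, so [S] = Km·0.88/(1 − 0.88) = 6.78 × 7.333.
[S] = 49.7 nM.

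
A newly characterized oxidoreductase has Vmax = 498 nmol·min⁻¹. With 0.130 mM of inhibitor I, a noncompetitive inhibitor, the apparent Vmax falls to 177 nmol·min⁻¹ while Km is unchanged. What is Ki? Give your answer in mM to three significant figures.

Noncompetitive: Vmax,app = Vmax/α with α = 1 + [I]/Ki.
α = Vmax/Vmax,app = 498/177 = 2.814.
Ki = [I]/(α − 1) = 0.130/1.814 = 0.0717 mM.

0.0717 mM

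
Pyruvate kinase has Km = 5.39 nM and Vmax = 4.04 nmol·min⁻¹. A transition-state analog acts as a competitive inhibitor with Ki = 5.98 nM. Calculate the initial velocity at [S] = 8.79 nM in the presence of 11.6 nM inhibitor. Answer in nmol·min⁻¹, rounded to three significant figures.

α = 1 + [I]/Ki = 1 + 11.6/5.98 = 2.940.
For a competitive inhibitor, Vmax is unchanged and the apparent Km becomes α·Km: Km,app = 15.8 nM, Vmax,app = 4.04 nmol·min⁻¹.
v = Vmax,app·[S]/(Km,app + [S]) = 4.04 × 8.79/(15.8 + 8.79) = 1.44 nmol·min⁻¹.

1.44 nmol·min⁻¹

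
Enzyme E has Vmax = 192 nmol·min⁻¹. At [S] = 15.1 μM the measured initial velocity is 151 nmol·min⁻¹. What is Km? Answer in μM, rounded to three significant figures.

4.10 μM

v/Vmax = 151/192 = 0.7865 = [S]/(Km+[S]).
So Km + [S] = [S]/0.7865 = 19.20 μM, giving Km = 19.20 − 15.1 = 4.10 μM.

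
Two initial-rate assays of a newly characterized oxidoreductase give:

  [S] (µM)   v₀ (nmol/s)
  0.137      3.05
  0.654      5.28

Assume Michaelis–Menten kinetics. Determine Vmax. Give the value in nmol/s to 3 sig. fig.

6.55 nmol/s

In reciprocal form, 1/v = (Km/Vmax)·(1/[S]) + 1/Vmax. The two points give (1/[S], 1/v) = (7.299, 0.3279) and (1.529, 0.1894).
Slope = (0.3279 − 0.1894)/(7.299 − 1.529) = 0.02400; intercept = 0.3279 − 0.02400×7.299 = 0.1527.
Vmax = 1/intercept = 6.55 nmol/s; Km = slope × Vmax = 0.02400 × 6.55 = 0.157 µM.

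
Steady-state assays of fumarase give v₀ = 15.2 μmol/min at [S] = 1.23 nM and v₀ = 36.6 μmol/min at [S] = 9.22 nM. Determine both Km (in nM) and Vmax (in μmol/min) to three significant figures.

Km = 2.55 nM; Vmax = 46.7 μmol/min

In reciprocal form, 1/v = (Km/Vmax)·(1/[S]) + 1/Vmax. The two points give (1/[S], 1/v) = (0.8130, 0.06579) and (0.1085, 0.02732).
Slope = (0.06579 − 0.02732)/(0.8130 − 0.1085) = 0.05460; intercept = 0.06579 − 0.05460×0.8130 = 0.02140.
Vmax = 1/intercept = 46.7 μmol/min; Km = slope × Vmax = 0.05460 × 46.7 = 2.55 nM.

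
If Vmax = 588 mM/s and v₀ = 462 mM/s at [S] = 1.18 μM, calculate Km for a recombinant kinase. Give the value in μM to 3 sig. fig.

v/Vmax = 462/588 = 0.7857 = [S]/(Km+[S]).
So Km + [S] = [S]/0.7857 = 1.502 μM, giving Km = 1.502 − 1.18 = 0.322 μM.

0.322 μM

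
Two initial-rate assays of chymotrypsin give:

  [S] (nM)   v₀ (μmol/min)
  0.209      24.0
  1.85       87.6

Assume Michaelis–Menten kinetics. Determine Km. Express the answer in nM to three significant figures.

From v = Vmax[S]/(Km+[S]), each point gives Vmax = v(Km+[S])/[S].
Equating: 24.0(Km+0.209)/0.209 = 87.6(Km+1.85)/1.85.
114.8·Km + 24.0 = 47.35·Km + 87.6, so (114.8 − 47.35)·Km = 87.6 − 24.0.
Km = 63.60/67.48 = 0.942 nM; then Vmax = 24.0(0.942+0.209)/0.209 = 132 μmol/min.

0.942 nM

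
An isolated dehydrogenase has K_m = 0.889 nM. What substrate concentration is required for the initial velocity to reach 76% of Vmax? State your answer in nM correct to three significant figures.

v/Vmax = [S]/(Km+[S]) = 0.76, so [S] = Km·0.76/(1 − 0.76) = 0.889 × 3.167.
[S] = 2.82 nM.

2.82 nM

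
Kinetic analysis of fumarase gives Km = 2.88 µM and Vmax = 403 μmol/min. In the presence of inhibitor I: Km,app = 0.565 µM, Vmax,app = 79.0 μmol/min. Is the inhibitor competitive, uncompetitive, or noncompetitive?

Both Km and Vmax decrease by the same factor (~5.10-fold) — characteristic of uncompetitive inhibition.

uncompetitive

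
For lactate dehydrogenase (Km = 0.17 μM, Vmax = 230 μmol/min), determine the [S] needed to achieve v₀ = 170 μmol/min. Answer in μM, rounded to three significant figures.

Rearranging v = Vmax[S]/(Km+[S]) gives [S] = Km·v/(Vmax − v).
[S] = 0.17 × 170 / (230 − 170) = 28.90/60.00 = 0.482 μM.

0.482 μM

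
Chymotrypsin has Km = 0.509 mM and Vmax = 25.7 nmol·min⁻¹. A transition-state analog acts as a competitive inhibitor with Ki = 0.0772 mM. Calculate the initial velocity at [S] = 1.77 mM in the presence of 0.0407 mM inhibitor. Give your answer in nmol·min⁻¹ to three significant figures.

With α = 1 + [I]/Ki = 1 + 0.0407/0.0772 = 1.527, the competitive rate law is v = Vmax[S] / (αKm + [S]).
v = 25.7×1.77 / (1.527×0.509 + 1.77) = 45.49/2.547 = 17.9 nmol·min⁻¹.

17.9 nmol·min⁻¹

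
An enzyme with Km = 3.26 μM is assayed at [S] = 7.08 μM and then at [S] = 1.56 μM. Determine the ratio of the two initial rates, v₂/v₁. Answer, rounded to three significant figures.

Since Vmax cancels, v₂/v₁ = [S]₂(Km+[S]₁) / [S]₁(Km+[S]₂).
= 1.56×(3.26+7.08) / (7.08×(3.26+1.56)) = 16.13/34.13 = 0.473.

0.473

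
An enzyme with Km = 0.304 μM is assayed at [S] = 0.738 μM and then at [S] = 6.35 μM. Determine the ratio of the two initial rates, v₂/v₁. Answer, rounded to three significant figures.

1.35

Since Vmax cancels, v₂/v₁ = [S]₂(Km+[S]₁) / [S]₁(Km+[S]₂).
= 6.35×(0.304+0.738) / (0.738×(0.304+6.35)) = 6.617/4.911 = 1.35.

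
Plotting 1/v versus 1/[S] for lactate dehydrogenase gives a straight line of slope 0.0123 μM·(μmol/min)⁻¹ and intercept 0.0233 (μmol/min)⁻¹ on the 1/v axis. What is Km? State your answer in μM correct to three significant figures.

y-intercept = 1/Vmax ⇒ Vmax = 42.9 μmol/min; slope = Km/Vmax ⇒ Km = slope × Vmax.
Km = 0.0123 × 42.9 = 0.528 μM.

0.528 μM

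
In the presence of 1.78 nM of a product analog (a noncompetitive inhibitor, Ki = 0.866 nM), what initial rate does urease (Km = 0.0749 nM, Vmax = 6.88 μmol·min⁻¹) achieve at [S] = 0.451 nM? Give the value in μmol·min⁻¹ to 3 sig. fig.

1.93 μmol·min⁻¹

α = 1 + [I]/Ki = 1 + 1.78/0.866 = 3.055.
For a noncompetitive inhibitor, Vmax is reduced to Vmax/α while Km is unchanged: Km,app = 0.0749 nM, Vmax,app = 2.25 μmol·min⁻¹.
v = Vmax,app·[S]/(Km,app + [S]) = 2.25 × 0.451/(0.0749 + 0.451) = 1.93 μmol·min⁻¹.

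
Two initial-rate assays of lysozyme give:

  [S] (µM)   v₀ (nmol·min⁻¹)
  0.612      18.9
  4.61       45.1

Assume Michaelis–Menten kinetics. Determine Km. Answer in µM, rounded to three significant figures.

From v = Vmax[S]/(Km+[S]), each point gives Vmax = v(Km+[S])/[S].
Equating: 18.9(Km+0.612)/0.612 = 45.1(Km+4.61)/4.61.
30.88·Km + 18.9 = 9.783·Km + 45.1, so (30.88 − 9.783)·Km = 45.1 − 18.9.
Km = 26.20/21.10 = 1.24 µM; then Vmax = 18.9(1.24+0.612)/0.612 = 57.2 nmol·min⁻¹.

1.24 µM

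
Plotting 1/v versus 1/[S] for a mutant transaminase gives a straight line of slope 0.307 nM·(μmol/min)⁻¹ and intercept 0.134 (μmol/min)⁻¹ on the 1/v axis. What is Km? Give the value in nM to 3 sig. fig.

y-intercept = 1/Vmax ⇒ Vmax = 7.46 μmol/min; slope = Km/Vmax ⇒ Km = slope × Vmax.
Km = 0.307 × 7.46 = 2.29 nM.

2.29 nM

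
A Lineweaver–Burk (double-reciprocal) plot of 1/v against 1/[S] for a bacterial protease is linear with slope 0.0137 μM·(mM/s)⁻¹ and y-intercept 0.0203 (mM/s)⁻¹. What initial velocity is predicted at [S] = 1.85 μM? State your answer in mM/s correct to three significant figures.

The y-intercept is 1/Vmax, so Vmax = 1/0.0203 = 49.3 mM/s.
The slope is Km/Vmax, so Km = 0.0137 × 49.3 = 0.675 μM.
Then v = 49.3 × 1.85/(0.675 + 1.85) = 36.1 mM/s.

36.1 mM/s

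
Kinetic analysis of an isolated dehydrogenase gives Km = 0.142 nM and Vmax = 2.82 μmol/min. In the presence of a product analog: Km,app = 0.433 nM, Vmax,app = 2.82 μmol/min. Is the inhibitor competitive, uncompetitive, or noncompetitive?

Km increases (0.142 → 0.433 nM) while Vmax is unchanged — the hallmark of competitive inhibition.

competitive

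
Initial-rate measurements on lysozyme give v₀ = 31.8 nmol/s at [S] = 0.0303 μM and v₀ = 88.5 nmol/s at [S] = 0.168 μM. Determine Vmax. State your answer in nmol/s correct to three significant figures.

146 nmol/s

From v = Vmax[S]/(Km+[S]), each point gives Vmax = v(Km+[S])/[S].
Equating: 31.8(Km+0.0303)/0.0303 = 88.5(Km+0.168)/0.168.
1050·Km + 31.8 = 526.8·Km + 88.5, so (1050 − 526.8)·Km = 88.5 − 31.8.
Km = 56.70/522.7 = 0.108 μM; then Vmax = 31.8(0.108+0.0303)/0.0303 = 146 nmol/s.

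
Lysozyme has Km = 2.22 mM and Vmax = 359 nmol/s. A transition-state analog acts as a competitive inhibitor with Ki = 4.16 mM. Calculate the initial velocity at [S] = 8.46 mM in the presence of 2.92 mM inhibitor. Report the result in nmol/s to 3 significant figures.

248 nmol/s

With α = 1 + [I]/Ki = 1 + 2.92/4.16 = 1.702, the competitive rate law is v = Vmax[S] / (αKm + [S]).
v = 359×8.46 / (1.702×2.22 + 8.46) = 3037/12.24 = 248 nmol/s.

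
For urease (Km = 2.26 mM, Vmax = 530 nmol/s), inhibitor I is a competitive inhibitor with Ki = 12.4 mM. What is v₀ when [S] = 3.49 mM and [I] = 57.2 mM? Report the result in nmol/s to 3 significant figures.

α = 1 + [I]/Ki = 1 + 57.2/12.4 = 5.613.
For a competitive inhibitor, Vmax is unchanged and the apparent Km becomes α·Km: Km,app = 12.7 mM, Vmax,app = 530 nmol/s.
v = Vmax,app·[S]/(Km,app + [S]) = 530 × 3.49/(12.7 + 3.49) = 114 nmol/s.

114 nmol/s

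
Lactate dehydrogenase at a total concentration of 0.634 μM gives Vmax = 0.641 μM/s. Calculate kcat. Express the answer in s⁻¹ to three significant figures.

kcat = Vmax/[E]total = 0.641 μM/s / 0.634 μM = 1.01 s⁻¹.

1.01 s⁻¹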